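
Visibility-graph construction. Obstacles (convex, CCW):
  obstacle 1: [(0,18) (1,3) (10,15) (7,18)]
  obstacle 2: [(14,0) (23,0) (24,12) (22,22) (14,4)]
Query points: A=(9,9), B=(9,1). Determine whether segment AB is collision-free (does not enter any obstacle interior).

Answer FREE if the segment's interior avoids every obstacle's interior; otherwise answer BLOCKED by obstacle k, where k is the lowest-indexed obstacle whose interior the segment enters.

Obstacle 1 [(0,18) (1,3) (10,15) (7,18)]:
  edge (0,18)–(1,3): clear
  edge (1,3)–(10,15): clear
  edge (10,15)–(7,18): clear
  edge (7,18)–(0,18): clear
  midpoint (9,5) outside
  → clear
Obstacle 2 [(14,0) (23,0) (24,12) (22,22) (14,4)]:
  edge (14,0)–(23,0): clear
  edge (23,0)–(24,12): clear
  edge (24,12)–(22,22): clear
  edge (22,22)–(14,4): clear
  edge (14,4)–(14,0): clear
  midpoint (9,5) outside
  → clear

FREE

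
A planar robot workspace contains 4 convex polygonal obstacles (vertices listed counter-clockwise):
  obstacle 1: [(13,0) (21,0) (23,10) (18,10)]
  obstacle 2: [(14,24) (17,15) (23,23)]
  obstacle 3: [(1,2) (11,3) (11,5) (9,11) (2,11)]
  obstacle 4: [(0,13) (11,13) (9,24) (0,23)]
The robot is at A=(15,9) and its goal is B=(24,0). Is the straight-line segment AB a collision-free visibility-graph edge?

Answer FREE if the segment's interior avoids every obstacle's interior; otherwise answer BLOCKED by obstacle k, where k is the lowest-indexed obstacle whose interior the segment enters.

BLOCKED by obstacle 1

Obstacle 1 [(13,0) (21,0) (23,10) (18,10)]:
  edge (13,0)–(21,0): clear
  edge (21,0)–(23,10): crosses AB
  edge (23,10)–(18,10): clear
  edge (18,10)–(13,0): crosses AB
  → BLOCKED
Obstacle 2 [(14,24) (17,15) (23,23)]:
  edge (14,24)–(17,15): clear
  edge (17,15)–(23,23): clear
  edge (23,23)–(14,24): clear
  midpoint (39/2,9/2) outside
  → clear
Obstacle 3 [(1,2) (11,3) (11,5) (9,11) (2,11)]:
  edge (1,2)–(11,3): clear
  edge (11,3)–(11,5): clear
  edge (11,5)–(9,11): clear
  edge (9,11)–(2,11): clear
  edge (2,11)–(1,2): clear
  midpoint (39/2,9/2) outside
  → clear
Obstacle 4 [(0,13) (11,13) (9,24) (0,23)]:
  edge (0,13)–(11,13): clear
  edge (11,13)–(9,24): clear
  edge (9,24)–(0,23): clear
  edge (0,23)–(0,13): clear
  midpoint (39/2,9/2) outside
  → clear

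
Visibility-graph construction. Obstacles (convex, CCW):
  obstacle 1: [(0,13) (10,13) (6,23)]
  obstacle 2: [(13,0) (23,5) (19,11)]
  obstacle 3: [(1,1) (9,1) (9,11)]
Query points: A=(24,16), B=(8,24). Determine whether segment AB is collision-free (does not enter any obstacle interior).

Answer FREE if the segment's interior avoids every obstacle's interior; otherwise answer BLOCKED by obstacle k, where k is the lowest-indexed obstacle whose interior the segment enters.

FREE

Obstacle 1 [(0,13) (10,13) (6,23)]:
  edge (0,13)–(10,13): clear
  edge (10,13)–(6,23): clear
  edge (6,23)–(0,13): clear
  midpoint (16,20) outside
  → clear
Obstacle 2 [(13,0) (23,5) (19,11)]:
  edge (13,0)–(23,5): clear
  edge (23,5)–(19,11): clear
  edge (19,11)–(13,0): clear
  midpoint (16,20) outside
  → clear
Obstacle 3 [(1,1) (9,1) (9,11)]:
  edge (1,1)–(9,1): clear
  edge (9,1)–(9,11): clear
  edge (9,11)–(1,1): clear
  midpoint (16,20) outside
  → clear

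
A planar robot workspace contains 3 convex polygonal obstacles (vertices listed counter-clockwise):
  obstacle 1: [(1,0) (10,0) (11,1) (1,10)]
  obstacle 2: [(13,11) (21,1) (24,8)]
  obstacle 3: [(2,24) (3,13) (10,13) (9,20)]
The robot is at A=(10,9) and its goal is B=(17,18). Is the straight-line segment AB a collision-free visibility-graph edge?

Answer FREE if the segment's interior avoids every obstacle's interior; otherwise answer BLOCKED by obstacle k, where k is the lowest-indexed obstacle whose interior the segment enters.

FREE

Obstacle 1 [(1,0) (10,0) (11,1) (1,10)]:
  edge (1,0)–(10,0): clear
  edge (10,0)–(11,1): clear
  edge (11,1)–(1,10): clear
  edge (1,10)–(1,0): clear
  midpoint (27/2,27/2) outside
  → clear
Obstacle 2 [(13,11) (21,1) (24,8)]:
  edge (13,11)–(21,1): clear
  edge (21,1)–(24,8): clear
  edge (24,8)–(13,11): clear
  midpoint (27/2,27/2) outside
  → clear
Obstacle 3 [(2,24) (3,13) (10,13) (9,20)]:
  edge (2,24)–(3,13): clear
  edge (3,13)–(10,13): clear
  edge (10,13)–(9,20): clear
  edge (9,20)–(2,24): clear
  midpoint (27/2,27/2) outside
  → clear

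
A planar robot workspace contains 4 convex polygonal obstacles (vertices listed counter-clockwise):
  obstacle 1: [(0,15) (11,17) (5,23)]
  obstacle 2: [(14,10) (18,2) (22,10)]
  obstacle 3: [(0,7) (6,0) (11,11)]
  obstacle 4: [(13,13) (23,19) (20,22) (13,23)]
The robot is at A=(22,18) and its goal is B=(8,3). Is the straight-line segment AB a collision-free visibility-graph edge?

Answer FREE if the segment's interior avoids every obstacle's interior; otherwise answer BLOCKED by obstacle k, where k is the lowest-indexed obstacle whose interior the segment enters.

BLOCKED by obstacle 2

Obstacle 1 [(0,15) (11,17) (5,23)]:
  edge (0,15)–(11,17): clear
  edge (11,17)–(5,23): clear
  edge (5,23)–(0,15): clear
  midpoint (15,21/2) outside
  → clear
Obstacle 2 [(14,10) (18,2) (22,10)]:
  edge (14,10)–(18,2): crosses AB
  edge (18,2)–(22,10): clear
  edge (22,10)–(14,10): crosses AB
  → BLOCKED
Obstacle 3 [(0,7) (6,0) (11,11)]:
  edge (0,7)–(6,0): clear
  edge (6,0)–(11,11): clear
  edge (11,11)–(0,7): clear
  midpoint (15,21/2) outside
  → clear
Obstacle 4 [(13,13) (23,19) (20,22) (13,23)]:
  edge (13,13)–(23,19): clear
  edge (23,19)–(20,22): clear
  edge (20,22)–(13,23): clear
  edge (13,23)–(13,13): clear
  midpoint (15,21/2) outside
  → clear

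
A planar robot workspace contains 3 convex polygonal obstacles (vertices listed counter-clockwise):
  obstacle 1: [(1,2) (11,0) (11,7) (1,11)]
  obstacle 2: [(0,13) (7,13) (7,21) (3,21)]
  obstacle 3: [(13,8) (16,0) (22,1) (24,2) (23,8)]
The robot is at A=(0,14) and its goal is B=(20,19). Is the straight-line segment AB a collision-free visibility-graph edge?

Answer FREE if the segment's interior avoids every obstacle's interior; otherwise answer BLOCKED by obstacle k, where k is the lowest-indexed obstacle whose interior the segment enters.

BLOCKED by obstacle 2

Obstacle 1 [(1,2) (11,0) (11,7) (1,11)]:
  edge (1,2)–(11,0): clear
  edge (11,0)–(11,7): clear
  edge (11,7)–(1,11): clear
  edge (1,11)–(1,2): clear
  midpoint (10,33/2) outside
  → clear
Obstacle 2 [(0,13) (7,13) (7,21) (3,21)]:
  edge (0,13)–(7,13): clear
  edge (7,13)–(7,21): crosses AB
  edge (7,21)–(3,21): clear
  edge (3,21)–(0,13): crosses AB
  → BLOCKED
Obstacle 3 [(13,8) (16,0) (22,1) (24,2) (23,8)]:
  edge (13,8)–(16,0): clear
  edge (16,0)–(22,1): clear
  edge (22,1)–(24,2): clear
  edge (24,2)–(23,8): clear
  edge (23,8)–(13,8): clear
  midpoint (10,33/2) outside
  → clear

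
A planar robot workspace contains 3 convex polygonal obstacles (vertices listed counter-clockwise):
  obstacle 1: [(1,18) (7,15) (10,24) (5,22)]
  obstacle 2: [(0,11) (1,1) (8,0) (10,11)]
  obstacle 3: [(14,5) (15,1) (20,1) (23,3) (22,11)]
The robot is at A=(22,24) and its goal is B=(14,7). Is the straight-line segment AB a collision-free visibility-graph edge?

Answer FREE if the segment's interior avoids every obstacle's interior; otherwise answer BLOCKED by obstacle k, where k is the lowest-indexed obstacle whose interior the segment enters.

Obstacle 1 [(1,18) (7,15) (10,24) (5,22)]:
  edge (1,18)–(7,15): clear
  edge (7,15)–(10,24): clear
  edge (10,24)–(5,22): clear
  edge (5,22)–(1,18): clear
  midpoint (18,31/2) outside
  → clear
Obstacle 2 [(0,11) (1,1) (8,0) (10,11)]:
  edge (0,11)–(1,1): clear
  edge (1,1)–(8,0): clear
  edge (8,0)–(10,11): clear
  edge (10,11)–(0,11): clear
  midpoint (18,31/2) outside
  → clear
Obstacle 3 [(14,5) (15,1) (20,1) (23,3) (22,11)]:
  edge (14,5)–(15,1): clear
  edge (15,1)–(20,1): clear
  edge (20,1)–(23,3): clear
  edge (23,3)–(22,11): clear
  edge (22,11)–(14,5): clear
  midpoint (18,31/2) outside
  → clear

FREE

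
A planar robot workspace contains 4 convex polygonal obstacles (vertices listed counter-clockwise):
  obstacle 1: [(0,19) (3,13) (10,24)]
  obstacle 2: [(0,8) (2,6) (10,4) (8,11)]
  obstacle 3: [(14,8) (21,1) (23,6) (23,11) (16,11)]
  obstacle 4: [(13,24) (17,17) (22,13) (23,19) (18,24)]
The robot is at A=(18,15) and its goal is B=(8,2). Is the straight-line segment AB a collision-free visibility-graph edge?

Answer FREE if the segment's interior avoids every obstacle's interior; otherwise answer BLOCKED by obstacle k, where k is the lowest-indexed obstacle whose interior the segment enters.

Obstacle 1 [(0,19) (3,13) (10,24)]:
  edge (0,19)–(3,13): clear
  edge (3,13)–(10,24): clear
  edge (10,24)–(0,19): clear
  midpoint (13,17/2) outside
  → clear
Obstacle 2 [(0,8) (2,6) (10,4) (8,11)]:
  edge (0,8)–(2,6): clear
  edge (2,6)–(10,4): crosses AB
  edge (10,4)–(8,11): crosses AB
  edge (8,11)–(0,8): clear
  → BLOCKED
Obstacle 3 [(14,8) (21,1) (23,6) (23,11) (16,11)]:
  edge (14,8)–(21,1): clear
  edge (21,1)–(23,6): clear
  edge (23,6)–(23,11): clear
  edge (23,11)–(16,11): clear
  edge (16,11)–(14,8): clear
  midpoint (13,17/2) outside
  → clear
Obstacle 4 [(13,24) (17,17) (22,13) (23,19) (18,24)]:
  edge (13,24)–(17,17): clear
  edge (17,17)–(22,13): clear
  edge (22,13)–(23,19): clear
  edge (23,19)–(18,24): clear
  edge (18,24)–(13,24): clear
  midpoint (13,17/2) outside
  → clear

BLOCKED by obstacle 2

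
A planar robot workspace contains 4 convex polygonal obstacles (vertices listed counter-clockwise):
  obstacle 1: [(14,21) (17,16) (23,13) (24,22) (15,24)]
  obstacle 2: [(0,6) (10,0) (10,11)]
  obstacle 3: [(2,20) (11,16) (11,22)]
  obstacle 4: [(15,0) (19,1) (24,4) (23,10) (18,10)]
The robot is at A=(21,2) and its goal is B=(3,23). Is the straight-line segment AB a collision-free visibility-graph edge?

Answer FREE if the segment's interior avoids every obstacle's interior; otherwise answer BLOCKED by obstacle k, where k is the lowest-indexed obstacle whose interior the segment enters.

BLOCKED by obstacle 3

Obstacle 1 [(14,21) (17,16) (23,13) (24,22) (15,24)]:
  edge (14,21)–(17,16): clear
  edge (17,16)–(23,13): clear
  edge (23,13)–(24,22): clear
  edge (24,22)–(15,24): clear
  edge (15,24)–(14,21): clear
  midpoint (12,25/2) outside
  → clear
Obstacle 2 [(0,6) (10,0) (10,11)]:
  edge (0,6)–(10,0): clear
  edge (10,0)–(10,11): clear
  edge (10,11)–(0,6): clear
  midpoint (12,25/2) outside
  → clear
Obstacle 3 [(2,20) (11,16) (11,22)]:
  edge (2,20)–(11,16): crosses AB
  edge (11,16)–(11,22): clear
  edge (11,22)–(2,20): crosses AB
  → BLOCKED
Obstacle 4 [(15,0) (19,1) (24,4) (23,10) (18,10)]:
  edge (15,0)–(19,1): clear
  edge (19,1)–(24,4): crosses AB
  edge (24,4)–(23,10): clear
  edge (23,10)–(18,10): clear
  edge (18,10)–(15,0): crosses AB
  → BLOCKED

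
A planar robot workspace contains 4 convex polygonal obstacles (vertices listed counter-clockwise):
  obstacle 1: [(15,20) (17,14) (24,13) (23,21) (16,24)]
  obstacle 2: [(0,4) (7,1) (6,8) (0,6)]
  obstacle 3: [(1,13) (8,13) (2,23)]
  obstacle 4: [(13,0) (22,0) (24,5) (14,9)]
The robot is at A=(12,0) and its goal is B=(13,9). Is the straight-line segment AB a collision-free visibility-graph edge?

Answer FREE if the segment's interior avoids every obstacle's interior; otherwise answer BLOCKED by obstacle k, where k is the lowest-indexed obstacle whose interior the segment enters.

FREE

Obstacle 1 [(15,20) (17,14) (24,13) (23,21) (16,24)]:
  edge (15,20)–(17,14): clear
  edge (17,14)–(24,13): clear
  edge (24,13)–(23,21): clear
  edge (23,21)–(16,24): clear
  edge (16,24)–(15,20): clear
  midpoint (25/2,9/2) outside
  → clear
Obstacle 2 [(0,4) (7,1) (6,8) (0,6)]:
  edge (0,4)–(7,1): clear
  edge (7,1)–(6,8): clear
  edge (6,8)–(0,6): clear
  edge (0,6)–(0,4): clear
  midpoint (25/2,9/2) outside
  → clear
Obstacle 3 [(1,13) (8,13) (2,23)]:
  edge (1,13)–(8,13): clear
  edge (8,13)–(2,23): clear
  edge (2,23)–(1,13): clear
  midpoint (25/2,9/2) outside
  → clear
Obstacle 4 [(13,0) (22,0) (24,5) (14,9)]:
  edge (13,0)–(22,0): clear
  edge (22,0)–(24,5): clear
  edge (24,5)–(14,9): clear
  edge (14,9)–(13,0): clear
  midpoint (25/2,9/2) outside
  → clear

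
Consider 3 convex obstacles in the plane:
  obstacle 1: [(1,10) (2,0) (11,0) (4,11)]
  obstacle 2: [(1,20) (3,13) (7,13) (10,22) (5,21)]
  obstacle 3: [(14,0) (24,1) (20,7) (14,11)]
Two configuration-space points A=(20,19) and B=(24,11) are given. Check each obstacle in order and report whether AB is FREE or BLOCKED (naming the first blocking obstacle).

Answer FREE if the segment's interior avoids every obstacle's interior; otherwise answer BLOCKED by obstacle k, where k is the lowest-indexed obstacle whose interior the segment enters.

Obstacle 1 [(1,10) (2,0) (11,0) (4,11)]:
  edge (1,10)–(2,0): clear
  edge (2,0)–(11,0): clear
  edge (11,0)–(4,11): clear
  edge (4,11)–(1,10): clear
  midpoint (22,15) outside
  → clear
Obstacle 2 [(1,20) (3,13) (7,13) (10,22) (5,21)]:
  edge (1,20)–(3,13): clear
  edge (3,13)–(7,13): clear
  edge (7,13)–(10,22): clear
  edge (10,22)–(5,21): clear
  edge (5,21)–(1,20): clear
  midpoint (22,15) outside
  → clear
Obstacle 3 [(14,0) (24,1) (20,7) (14,11)]:
  edge (14,0)–(24,1): clear
  edge (24,1)–(20,7): clear
  edge (20,7)–(14,11): clear
  edge (14,11)–(14,0): clear
  midpoint (22,15) outside
  → clear

FREE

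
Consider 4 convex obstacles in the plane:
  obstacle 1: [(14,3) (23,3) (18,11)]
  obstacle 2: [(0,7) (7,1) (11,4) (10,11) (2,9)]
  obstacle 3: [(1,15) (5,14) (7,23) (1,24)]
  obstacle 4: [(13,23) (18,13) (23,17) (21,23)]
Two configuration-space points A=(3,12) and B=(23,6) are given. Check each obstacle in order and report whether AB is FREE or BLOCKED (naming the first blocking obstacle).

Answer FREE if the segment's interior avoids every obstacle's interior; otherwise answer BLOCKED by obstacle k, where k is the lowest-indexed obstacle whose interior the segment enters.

Obstacle 1 [(14,3) (23,3) (18,11)]:
  edge (14,3)–(23,3): clear
  edge (23,3)–(18,11): crosses AB
  edge (18,11)–(14,3): crosses AB
  → BLOCKED
Obstacle 2 [(0,7) (7,1) (11,4) (10,11) (2,9)]:
  edge (0,7)–(7,1): clear
  edge (7,1)–(11,4): clear
  edge (11,4)–(10,11): crosses AB
  edge (10,11)–(2,9): crosses AB
  edge (2,9)–(0,7): clear
  → BLOCKED
Obstacle 3 [(1,15) (5,14) (7,23) (1,24)]:
  edge (1,15)–(5,14): clear
  edge (5,14)–(7,23): clear
  edge (7,23)–(1,24): clear
  edge (1,24)–(1,15): clear
  midpoint (13,9) outside
  → clear
Obstacle 4 [(13,23) (18,13) (23,17) (21,23)]:
  edge (13,23)–(18,13): clear
  edge (18,13)–(23,17): clear
  edge (23,17)–(21,23): clear
  edge (21,23)–(13,23): clear
  midpoint (13,9) outside
  → clear

BLOCKED by obstacle 1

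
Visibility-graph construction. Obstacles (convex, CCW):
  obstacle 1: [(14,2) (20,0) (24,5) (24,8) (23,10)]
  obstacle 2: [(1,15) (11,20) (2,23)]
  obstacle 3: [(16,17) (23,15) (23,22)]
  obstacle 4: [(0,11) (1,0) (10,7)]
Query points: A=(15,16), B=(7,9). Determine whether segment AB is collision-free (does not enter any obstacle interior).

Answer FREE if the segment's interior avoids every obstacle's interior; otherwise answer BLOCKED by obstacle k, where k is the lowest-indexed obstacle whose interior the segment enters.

FREE

Obstacle 1 [(14,2) (20,0) (24,5) (24,8) (23,10)]:
  edge (14,2)–(20,0): clear
  edge (20,0)–(24,5): clear
  edge (24,5)–(24,8): clear
  edge (24,8)–(23,10): clear
  edge (23,10)–(14,2): clear
  midpoint (11,25/2) outside
  → clear
Obstacle 2 [(1,15) (11,20) (2,23)]:
  edge (1,15)–(11,20): clear
  edge (11,20)–(2,23): clear
  edge (2,23)–(1,15): clear
  midpoint (11,25/2) outside
  → clear
Obstacle 3 [(16,17) (23,15) (23,22)]:
  edge (16,17)–(23,15): clear
  edge (23,15)–(23,22): clear
  edge (23,22)–(16,17): clear
  midpoint (11,25/2) outside
  → clear
Obstacle 4 [(0,11) (1,0) (10,7)]:
  edge (0,11)–(1,0): clear
  edge (1,0)–(10,7): clear
  edge (10,7)–(0,11): clear
  midpoint (11,25/2) outside
  → clear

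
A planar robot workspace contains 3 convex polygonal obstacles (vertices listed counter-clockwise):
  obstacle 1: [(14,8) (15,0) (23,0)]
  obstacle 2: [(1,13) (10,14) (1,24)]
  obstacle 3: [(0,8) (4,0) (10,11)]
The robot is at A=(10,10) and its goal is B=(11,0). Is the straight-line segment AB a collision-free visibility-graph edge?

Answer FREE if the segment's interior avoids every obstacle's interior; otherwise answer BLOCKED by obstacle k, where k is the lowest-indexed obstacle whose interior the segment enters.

FREE

Obstacle 1 [(14,8) (15,0) (23,0)]:
  edge (14,8)–(15,0): clear
  edge (15,0)–(23,0): clear
  edge (23,0)–(14,8): clear
  midpoint (21/2,5) outside
  → clear
Obstacle 2 [(1,13) (10,14) (1,24)]:
  edge (1,13)–(10,14): clear
  edge (10,14)–(1,24): clear
  edge (1,24)–(1,13): clear
  midpoint (21/2,5) outside
  → clear
Obstacle 3 [(0,8) (4,0) (10,11)]:
  edge (0,8)–(4,0): clear
  edge (4,0)–(10,11): clear
  edge (10,11)–(0,8): clear
  midpoint (21/2,5) outside
  → clear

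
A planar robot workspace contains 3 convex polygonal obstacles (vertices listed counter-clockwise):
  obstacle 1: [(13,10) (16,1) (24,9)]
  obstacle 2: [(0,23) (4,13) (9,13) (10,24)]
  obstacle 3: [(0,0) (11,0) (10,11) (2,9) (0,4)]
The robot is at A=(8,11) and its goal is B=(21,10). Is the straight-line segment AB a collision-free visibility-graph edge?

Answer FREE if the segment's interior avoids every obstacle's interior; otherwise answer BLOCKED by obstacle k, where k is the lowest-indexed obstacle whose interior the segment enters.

BLOCKED by obstacle 3

Obstacle 1 [(13,10) (16,1) (24,9)]:
  edge (13,10)–(16,1): clear
  edge (16,1)–(24,9): clear
  edge (24,9)–(13,10): clear
  midpoint (29/2,21/2) outside
  → clear
Obstacle 2 [(0,23) (4,13) (9,13) (10,24)]:
  edge (0,23)–(4,13): clear
  edge (4,13)–(9,13): clear
  edge (9,13)–(10,24): clear
  edge (10,24)–(0,23): clear
  midpoint (29/2,21/2) outside
  → clear
Obstacle 3 [(0,0) (11,0) (10,11) (2,9) (0,4)]:
  edge (0,0)–(11,0): clear
  edge (11,0)–(10,11): crosses AB
  edge (10,11)–(2,9): crosses AB
  edge (2,9)–(0,4): clear
  edge (0,4)–(0,0): clear
  → BLOCKED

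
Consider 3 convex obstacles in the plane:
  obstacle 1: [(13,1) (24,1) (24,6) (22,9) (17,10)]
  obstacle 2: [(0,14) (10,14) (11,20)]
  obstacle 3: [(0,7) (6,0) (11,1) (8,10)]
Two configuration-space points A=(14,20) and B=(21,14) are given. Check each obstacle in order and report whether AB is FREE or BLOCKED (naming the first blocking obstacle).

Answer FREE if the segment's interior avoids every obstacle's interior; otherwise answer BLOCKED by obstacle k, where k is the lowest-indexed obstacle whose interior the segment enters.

Obstacle 1 [(13,1) (24,1) (24,6) (22,9) (17,10)]:
  edge (13,1)–(24,1): clear
  edge (24,1)–(24,6): clear
  edge (24,6)–(22,9): clear
  edge (22,9)–(17,10): clear
  edge (17,10)–(13,1): clear
  midpoint (35/2,17) outside
  → clear
Obstacle 2 [(0,14) (10,14) (11,20)]:
  edge (0,14)–(10,14): clear
  edge (10,14)–(11,20): clear
  edge (11,20)–(0,14): clear
  midpoint (35/2,17) outside
  → clear
Obstacle 3 [(0,7) (6,0) (11,1) (8,10)]:
  edge (0,7)–(6,0): clear
  edge (6,0)–(11,1): clear
  edge (11,1)–(8,10): clear
  edge (8,10)–(0,7): clear
  midpoint (35/2,17) outside
  → clear

FREE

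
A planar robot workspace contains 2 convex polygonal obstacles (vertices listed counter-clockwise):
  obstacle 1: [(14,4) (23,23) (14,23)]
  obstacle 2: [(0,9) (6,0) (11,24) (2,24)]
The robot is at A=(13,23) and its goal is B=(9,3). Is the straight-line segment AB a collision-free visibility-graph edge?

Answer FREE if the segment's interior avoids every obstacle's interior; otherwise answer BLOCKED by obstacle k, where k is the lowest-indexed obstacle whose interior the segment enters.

Obstacle 1 [(14,4) (23,23) (14,23)]:
  edge (14,4)–(23,23): clear
  edge (23,23)–(14,23): clear
  edge (14,23)–(14,4): clear
  midpoint (11,13) outside
  → clear
Obstacle 2 [(0,9) (6,0) (11,24) (2,24)]:
  edge (0,9)–(6,0): clear
  edge (6,0)–(11,24): clear
  edge (11,24)–(2,24): clear
  edge (2,24)–(0,9): clear
  midpoint (11,13) outside
  → clear

FREE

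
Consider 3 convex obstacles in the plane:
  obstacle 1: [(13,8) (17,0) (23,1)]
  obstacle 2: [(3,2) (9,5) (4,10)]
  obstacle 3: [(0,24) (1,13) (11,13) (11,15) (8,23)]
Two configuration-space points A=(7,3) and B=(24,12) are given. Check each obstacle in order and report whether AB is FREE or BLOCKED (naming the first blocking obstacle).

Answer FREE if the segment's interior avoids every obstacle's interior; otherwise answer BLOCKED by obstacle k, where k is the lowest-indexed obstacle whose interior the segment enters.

Obstacle 1 [(13,8) (17,0) (23,1)]:
  edge (13,8)–(17,0): crosses AB
  edge (17,0)–(23,1): clear
  edge (23,1)–(13,8): crosses AB
  → BLOCKED
Obstacle 2 [(3,2) (9,5) (4,10)]:
  edge (3,2)–(9,5): clear
  edge (9,5)–(4,10): clear
  edge (4,10)–(3,2): clear
  midpoint (31/2,15/2) outside
  → clear
Obstacle 3 [(0,24) (1,13) (11,13) (11,15) (8,23)]:
  edge (0,24)–(1,13): clear
  edge (1,13)–(11,13): clear
  edge (11,13)–(11,15): clear
  edge (11,15)–(8,23): clear
  edge (8,23)–(0,24): clear
  midpoint (31/2,15/2) outside
  → clear

BLOCKED by obstacle 1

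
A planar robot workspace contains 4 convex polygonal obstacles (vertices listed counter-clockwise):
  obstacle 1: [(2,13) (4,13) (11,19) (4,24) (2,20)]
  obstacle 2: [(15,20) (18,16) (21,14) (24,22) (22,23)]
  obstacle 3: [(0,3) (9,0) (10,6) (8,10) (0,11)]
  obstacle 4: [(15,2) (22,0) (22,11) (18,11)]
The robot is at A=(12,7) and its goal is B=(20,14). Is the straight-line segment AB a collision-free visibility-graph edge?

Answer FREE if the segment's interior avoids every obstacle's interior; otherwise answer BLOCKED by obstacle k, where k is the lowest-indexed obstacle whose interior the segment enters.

FREE

Obstacle 1 [(2,13) (4,13) (11,19) (4,24) (2,20)]:
  edge (2,13)–(4,13): clear
  edge (4,13)–(11,19): clear
  edge (11,19)–(4,24): clear
  edge (4,24)–(2,20): clear
  edge (2,20)–(2,13): clear
  midpoint (16,21/2) outside
  → clear
Obstacle 2 [(15,20) (18,16) (21,14) (24,22) (22,23)]:
  edge (15,20)–(18,16): clear
  edge (18,16)–(21,14): clear
  edge (21,14)–(24,22): clear
  edge (24,22)–(22,23): clear
  edge (22,23)–(15,20): clear
  midpoint (16,21/2) outside
  → clear
Obstacle 3 [(0,3) (9,0) (10,6) (8,10) (0,11)]:
  edge (0,3)–(9,0): clear
  edge (9,0)–(10,6): clear
  edge (10,6)–(8,10): clear
  edge (8,10)–(0,11): clear
  edge (0,11)–(0,3): clear
  midpoint (16,21/2) outside
  → clear
Obstacle 4 [(15,2) (22,0) (22,11) (18,11)]:
  edge (15,2)–(22,0): clear
  edge (22,0)–(22,11): clear
  edge (22,11)–(18,11): clear
  edge (18,11)–(15,2): clear
  midpoint (16,21/2) outside
  → clear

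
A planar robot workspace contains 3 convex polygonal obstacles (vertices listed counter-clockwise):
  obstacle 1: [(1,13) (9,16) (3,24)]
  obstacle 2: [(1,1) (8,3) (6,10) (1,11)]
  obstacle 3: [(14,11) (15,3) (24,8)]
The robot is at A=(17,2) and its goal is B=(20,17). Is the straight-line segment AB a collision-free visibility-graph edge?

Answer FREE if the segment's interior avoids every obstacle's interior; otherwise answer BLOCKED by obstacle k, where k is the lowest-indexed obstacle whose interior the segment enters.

Obstacle 1 [(1,13) (9,16) (3,24)]:
  edge (1,13)–(9,16): clear
  edge (9,16)–(3,24): clear
  edge (3,24)–(1,13): clear
  midpoint (37/2,19/2) outside
  → clear
Obstacle 2 [(1,1) (8,3) (6,10) (1,11)]:
  edge (1,1)–(8,3): clear
  edge (8,3)–(6,10): clear
  edge (6,10)–(1,11): clear
  edge (1,11)–(1,1): clear
  midpoint (37/2,19/2) outside
  → clear
Obstacle 3 [(14,11) (15,3) (24,8)]:
  edge (14,11)–(15,3): clear
  edge (15,3)–(24,8): crosses AB
  edge (24,8)–(14,11): crosses AB
  → BLOCKED

BLOCKED by obstacle 3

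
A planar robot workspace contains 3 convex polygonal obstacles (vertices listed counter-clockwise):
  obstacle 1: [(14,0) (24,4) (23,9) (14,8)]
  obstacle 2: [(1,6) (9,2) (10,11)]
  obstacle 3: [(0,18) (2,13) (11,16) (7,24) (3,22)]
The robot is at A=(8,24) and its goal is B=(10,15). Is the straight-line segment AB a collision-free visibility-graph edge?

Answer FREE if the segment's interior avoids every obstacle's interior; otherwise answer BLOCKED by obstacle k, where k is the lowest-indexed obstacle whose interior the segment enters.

Obstacle 1 [(14,0) (24,4) (23,9) (14,8)]:
  edge (14,0)–(24,4): clear
  edge (24,4)–(23,9): clear
  edge (23,9)–(14,8): clear
  edge (14,8)–(14,0): clear
  midpoint (9,39/2) outside
  → clear
Obstacle 2 [(1,6) (9,2) (10,11)]:
  edge (1,6)–(9,2): clear
  edge (9,2)–(10,11): clear
  edge (10,11)–(1,6): clear
  midpoint (9,39/2) outside
  → clear
Obstacle 3 [(0,18) (2,13) (11,16) (7,24) (3,22)]:
  edge (0,18)–(2,13): clear
  edge (2,13)–(11,16): crosses AB
  edge (11,16)–(7,24): crosses AB
  edge (7,24)–(3,22): clear
  edge (3,22)–(0,18): clear
  → BLOCKED

BLOCKED by obstacle 3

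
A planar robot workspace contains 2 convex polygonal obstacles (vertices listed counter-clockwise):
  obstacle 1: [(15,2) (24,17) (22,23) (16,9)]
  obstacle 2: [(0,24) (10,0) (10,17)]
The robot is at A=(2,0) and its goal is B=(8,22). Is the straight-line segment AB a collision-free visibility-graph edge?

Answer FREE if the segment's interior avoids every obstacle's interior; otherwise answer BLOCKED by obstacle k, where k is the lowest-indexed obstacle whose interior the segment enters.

Obstacle 1 [(15,2) (24,17) (22,23) (16,9)]:
  edge (15,2)–(24,17): clear
  edge (24,17)–(22,23): clear
  edge (22,23)–(16,9): clear
  edge (16,9)–(15,2): clear
  midpoint (5,11) outside
  → clear
Obstacle 2 [(0,24) (10,0) (10,17)]:
  edge (0,24)–(10,0): crosses AB
  edge (10,0)–(10,17): clear
  edge (10,17)–(0,24): crosses AB
  → BLOCKED

BLOCKED by obstacle 2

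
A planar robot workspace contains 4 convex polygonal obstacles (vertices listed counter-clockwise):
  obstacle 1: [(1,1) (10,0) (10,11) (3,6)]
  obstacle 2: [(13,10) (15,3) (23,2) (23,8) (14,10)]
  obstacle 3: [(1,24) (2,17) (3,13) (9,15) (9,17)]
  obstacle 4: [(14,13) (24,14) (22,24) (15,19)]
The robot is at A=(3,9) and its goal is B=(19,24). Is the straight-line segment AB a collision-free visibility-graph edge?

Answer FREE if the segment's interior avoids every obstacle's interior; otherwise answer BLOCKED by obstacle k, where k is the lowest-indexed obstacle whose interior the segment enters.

Obstacle 1 [(1,1) (10,0) (10,11) (3,6)]:
  edge (1,1)–(10,0): clear
  edge (10,0)–(10,11): clear
  edge (10,11)–(3,6): clear
  edge (3,6)–(1,1): clear
  midpoint (11,33/2) outside
  → clear
Obstacle 2 [(13,10) (15,3) (23,2) (23,8) (14,10)]:
  edge (13,10)–(15,3): clear
  edge (15,3)–(23,2): clear
  edge (23,2)–(23,8): clear
  edge (23,8)–(14,10): clear
  edge (14,10)–(13,10): clear
  midpoint (11,33/2) outside
  → clear
Obstacle 3 [(1,24) (2,17) (3,13) (9,15) (9,17)]:
  edge (1,24)–(2,17): clear
  edge (2,17)–(3,13): clear
  edge (3,13)–(9,15): clear
  edge (9,15)–(9,17): clear
  edge (9,17)–(1,24): clear
  midpoint (11,33/2) outside
  → clear
Obstacle 4 [(14,13) (24,14) (22,24) (15,19)]:
  edge (14,13)–(24,14): clear
  edge (24,14)–(22,24): clear
  edge (22,24)–(15,19): clear
  edge (15,19)–(14,13): clear
  midpoint (11,33/2) outside
  → clear

FREE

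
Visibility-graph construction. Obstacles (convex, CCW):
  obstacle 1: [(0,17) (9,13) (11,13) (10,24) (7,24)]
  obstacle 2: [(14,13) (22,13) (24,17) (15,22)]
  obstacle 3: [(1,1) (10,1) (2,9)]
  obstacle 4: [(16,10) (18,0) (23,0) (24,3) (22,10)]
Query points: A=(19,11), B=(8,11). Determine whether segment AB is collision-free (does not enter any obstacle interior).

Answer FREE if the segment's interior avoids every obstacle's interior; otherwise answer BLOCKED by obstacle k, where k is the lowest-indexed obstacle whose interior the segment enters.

FREE

Obstacle 1 [(0,17) (9,13) (11,13) (10,24) (7,24)]:
  edge (0,17)–(9,13): clear
  edge (9,13)–(11,13): clear
  edge (11,13)–(10,24): clear
  edge (10,24)–(7,24): clear
  edge (7,24)–(0,17): clear
  midpoint (27/2,11) outside
  → clear
Obstacle 2 [(14,13) (22,13) (24,17) (15,22)]:
  edge (14,13)–(22,13): clear
  edge (22,13)–(24,17): clear
  edge (24,17)–(15,22): clear
  edge (15,22)–(14,13): clear
  midpoint (27/2,11) outside
  → clear
Obstacle 3 [(1,1) (10,1) (2,9)]:
  edge (1,1)–(10,1): clear
  edge (10,1)–(2,9): clear
  edge (2,9)–(1,1): clear
  midpoint (27/2,11) outside
  → clear
Obstacle 4 [(16,10) (18,0) (23,0) (24,3) (22,10)]:
  edge (16,10)–(18,0): clear
  edge (18,0)–(23,0): clear
  edge (23,0)–(24,3): clear
  edge (24,3)–(22,10): clear
  edge (22,10)–(16,10): clear
  midpoint (27/2,11) outside
  → clear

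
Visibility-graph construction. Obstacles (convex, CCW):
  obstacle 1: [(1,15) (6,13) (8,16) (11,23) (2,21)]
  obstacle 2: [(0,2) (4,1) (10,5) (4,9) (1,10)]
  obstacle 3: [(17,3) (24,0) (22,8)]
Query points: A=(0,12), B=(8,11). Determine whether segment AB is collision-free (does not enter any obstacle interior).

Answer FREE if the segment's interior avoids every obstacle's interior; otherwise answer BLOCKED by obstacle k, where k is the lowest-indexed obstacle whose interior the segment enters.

Obstacle 1 [(1,15) (6,13) (8,16) (11,23) (2,21)]:
  edge (1,15)–(6,13): clear
  edge (6,13)–(8,16): clear
  edge (8,16)–(11,23): clear
  edge (11,23)–(2,21): clear
  edge (2,21)–(1,15): clear
  midpoint (4,23/2) outside
  → clear
Obstacle 2 [(0,2) (4,1) (10,5) (4,9) (1,10)]:
  edge (0,2)–(4,1): clear
  edge (4,1)–(10,5): clear
  edge (10,5)–(4,9): clear
  edge (4,9)–(1,10): clear
  edge (1,10)–(0,2): clear
  midpoint (4,23/2) outside
  → clear
Obstacle 3 [(17,3) (24,0) (22,8)]:
  edge (17,3)–(24,0): clear
  edge (24,0)–(22,8): clear
  edge (22,8)–(17,3): clear
  midpoint (4,23/2) outside
  → clear

FREE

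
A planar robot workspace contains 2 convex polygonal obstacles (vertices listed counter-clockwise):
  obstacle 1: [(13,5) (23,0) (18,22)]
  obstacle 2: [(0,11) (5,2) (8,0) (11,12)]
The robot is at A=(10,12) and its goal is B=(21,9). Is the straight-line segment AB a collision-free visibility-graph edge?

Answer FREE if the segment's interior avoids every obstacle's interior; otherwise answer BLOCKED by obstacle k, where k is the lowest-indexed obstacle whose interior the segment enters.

BLOCKED by obstacle 1

Obstacle 1 [(13,5) (23,0) (18,22)]:
  edge (13,5)–(23,0): clear
  edge (23,0)–(18,22): crosses AB
  edge (18,22)–(13,5): crosses AB
  → BLOCKED
Obstacle 2 [(0,11) (5,2) (8,0) (11,12)]:
  edge (0,11)–(5,2): clear
  edge (5,2)–(8,0): clear
  edge (8,0)–(11,12): crosses AB
  edge (11,12)–(0,11): crosses AB
  → BLOCKED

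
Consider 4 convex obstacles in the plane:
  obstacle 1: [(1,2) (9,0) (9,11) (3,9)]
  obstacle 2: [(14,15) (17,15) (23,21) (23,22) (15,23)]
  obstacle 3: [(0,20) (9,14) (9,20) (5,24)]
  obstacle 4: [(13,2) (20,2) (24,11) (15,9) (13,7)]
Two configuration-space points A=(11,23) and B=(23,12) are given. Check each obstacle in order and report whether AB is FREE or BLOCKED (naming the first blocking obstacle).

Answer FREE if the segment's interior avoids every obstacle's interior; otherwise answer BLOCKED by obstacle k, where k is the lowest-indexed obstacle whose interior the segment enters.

Obstacle 1 [(1,2) (9,0) (9,11) (3,9)]:
  edge (1,2)–(9,0): clear
  edge (9,0)–(9,11): clear
  edge (9,11)–(3,9): clear
  edge (3,9)–(1,2): clear
  midpoint (17,35/2) outside
  → clear
Obstacle 2 [(14,15) (17,15) (23,21) (23,22) (15,23)]:
  edge (14,15)–(17,15): clear
  edge (17,15)–(23,21): crosses AB
  edge (23,21)–(23,22): clear
  edge (23,22)–(15,23): clear
  edge (15,23)–(14,15): crosses AB
  → BLOCKED
Obstacle 3 [(0,20) (9,14) (9,20) (5,24)]:
  edge (0,20)–(9,14): clear
  edge (9,14)–(9,20): clear
  edge (9,20)–(5,24): clear
  edge (5,24)–(0,20): clear
  midpoint (17,35/2) outside
  → clear
Obstacle 4 [(13,2) (20,2) (24,11) (15,9) (13,7)]:
  edge (13,2)–(20,2): clear
  edge (20,2)–(24,11): clear
  edge (24,11)–(15,9): clear
  edge (15,9)–(13,7): clear
  edge (13,7)–(13,2): clear
  midpoint (17,35/2) outside
  → clear

BLOCKED by obstacle 2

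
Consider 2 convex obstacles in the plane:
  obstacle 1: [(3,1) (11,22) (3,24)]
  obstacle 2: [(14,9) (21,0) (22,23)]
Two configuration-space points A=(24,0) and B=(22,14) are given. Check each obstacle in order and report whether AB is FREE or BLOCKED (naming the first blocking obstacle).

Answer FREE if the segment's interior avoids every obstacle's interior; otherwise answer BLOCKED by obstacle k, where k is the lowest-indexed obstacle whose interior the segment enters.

FREE

Obstacle 1 [(3,1) (11,22) (3,24)]:
  edge (3,1)–(11,22): clear
  edge (11,22)–(3,24): clear
  edge (3,24)–(3,1): clear
  midpoint (23,7) outside
  → clear
Obstacle 2 [(14,9) (21,0) (22,23)]:
  edge (14,9)–(21,0): clear
  edge (21,0)–(22,23): clear
  edge (22,23)–(14,9): clear
  midpoint (23,7) outside
  → clear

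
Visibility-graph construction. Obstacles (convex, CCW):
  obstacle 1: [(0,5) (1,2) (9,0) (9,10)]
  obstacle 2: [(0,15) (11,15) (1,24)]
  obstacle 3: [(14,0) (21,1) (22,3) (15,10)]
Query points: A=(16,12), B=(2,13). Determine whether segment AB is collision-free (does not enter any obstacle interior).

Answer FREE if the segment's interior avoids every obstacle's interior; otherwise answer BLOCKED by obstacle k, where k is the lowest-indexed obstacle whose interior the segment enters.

Obstacle 1 [(0,5) (1,2) (9,0) (9,10)]:
  edge (0,5)–(1,2): clear
  edge (1,2)–(9,0): clear
  edge (9,0)–(9,10): clear
  edge (9,10)–(0,5): clear
  midpoint (9,25/2) outside
  → clear
Obstacle 2 [(0,15) (11,15) (1,24)]:
  edge (0,15)–(11,15): clear
  edge (11,15)–(1,24): clear
  edge (1,24)–(0,15): clear
  midpoint (9,25/2) outside
  → clear
Obstacle 3 [(14,0) (21,1) (22,3) (15,10)]:
  edge (14,0)–(21,1): clear
  edge (21,1)–(22,3): clear
  edge (22,3)–(15,10): clear
  edge (15,10)–(14,0): clear
  midpoint (9,25/2) outside
  → clear

FREE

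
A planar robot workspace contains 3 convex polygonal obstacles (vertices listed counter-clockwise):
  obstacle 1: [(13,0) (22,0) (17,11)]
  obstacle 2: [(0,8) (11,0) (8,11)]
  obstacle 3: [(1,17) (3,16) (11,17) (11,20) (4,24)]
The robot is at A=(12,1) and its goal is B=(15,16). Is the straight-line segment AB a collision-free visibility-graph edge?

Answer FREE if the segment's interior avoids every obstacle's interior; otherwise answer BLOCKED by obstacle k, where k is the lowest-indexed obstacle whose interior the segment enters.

Obstacle 1 [(13,0) (22,0) (17,11)]:
  edge (13,0)–(22,0): clear
  edge (22,0)–(17,11): clear
  edge (17,11)–(13,0): clear
  midpoint (27/2,17/2) outside
  → clear
Obstacle 2 [(0,8) (11,0) (8,11)]:
  edge (0,8)–(11,0): clear
  edge (11,0)–(8,11): clear
  edge (8,11)–(0,8): clear
  midpoint (27/2,17/2) outside
  → clear
Obstacle 3 [(1,17) (3,16) (11,17) (11,20) (4,24)]:
  edge (1,17)–(3,16): clear
  edge (3,16)–(11,17): clear
  edge (11,17)–(11,20): clear
  edge (11,20)–(4,24): clear
  edge (4,24)–(1,17): clear
  midpoint (27/2,17/2) outside
  → clear

FREE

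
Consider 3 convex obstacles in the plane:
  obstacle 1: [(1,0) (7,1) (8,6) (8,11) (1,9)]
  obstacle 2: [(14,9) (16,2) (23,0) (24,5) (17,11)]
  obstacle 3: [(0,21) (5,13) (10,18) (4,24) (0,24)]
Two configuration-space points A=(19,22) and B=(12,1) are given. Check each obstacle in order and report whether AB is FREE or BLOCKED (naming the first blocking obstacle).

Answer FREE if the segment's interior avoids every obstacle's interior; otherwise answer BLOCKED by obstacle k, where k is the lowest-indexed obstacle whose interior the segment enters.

BLOCKED by obstacle 2

Obstacle 1 [(1,0) (7,1) (8,6) (8,11) (1,9)]:
  edge (1,0)–(7,1): clear
  edge (7,1)–(8,6): clear
  edge (8,6)–(8,11): clear
  edge (8,11)–(1,9): clear
  edge (1,9)–(1,0): clear
  midpoint (31/2,23/2) outside
  → clear
Obstacle 2 [(14,9) (16,2) (23,0) (24,5) (17,11)]:
  edge (14,9)–(16,2): crosses AB
  edge (16,2)–(23,0): clear
  edge (23,0)–(24,5): clear
  edge (24,5)–(17,11): clear
  edge (17,11)–(14,9): crosses AB
  → BLOCKED
Obstacle 3 [(0,21) (5,13) (10,18) (4,24) (0,24)]:
  edge (0,21)–(5,13): clear
  edge (5,13)–(10,18): clear
  edge (10,18)–(4,24): clear
  edge (4,24)–(0,24): clear
  edge (0,24)–(0,21): clear
  midpoint (31/2,23/2) outside
  → clear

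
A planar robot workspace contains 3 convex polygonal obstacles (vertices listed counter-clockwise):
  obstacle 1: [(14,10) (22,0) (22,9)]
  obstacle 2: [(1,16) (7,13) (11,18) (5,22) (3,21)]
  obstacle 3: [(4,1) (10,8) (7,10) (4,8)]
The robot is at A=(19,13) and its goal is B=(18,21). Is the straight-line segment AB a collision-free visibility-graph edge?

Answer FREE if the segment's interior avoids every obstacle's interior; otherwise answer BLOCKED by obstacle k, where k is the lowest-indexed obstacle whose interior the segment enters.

FREE

Obstacle 1 [(14,10) (22,0) (22,9)]:
  edge (14,10)–(22,0): clear
  edge (22,0)–(22,9): clear
  edge (22,9)–(14,10): clear
  midpoint (37/2,17) outside
  → clear
Obstacle 2 [(1,16) (7,13) (11,18) (5,22) (3,21)]:
  edge (1,16)–(7,13): clear
  edge (7,13)–(11,18): clear
  edge (11,18)–(5,22): clear
  edge (5,22)–(3,21): clear
  edge (3,21)–(1,16): clear
  midpoint (37/2,17) outside
  → clear
Obstacle 3 [(4,1) (10,8) (7,10) (4,8)]:
  edge (4,1)–(10,8): clear
  edge (10,8)–(7,10): clear
  edge (7,10)–(4,8): clear
  edge (4,8)–(4,1): clear
  midpoint (37/2,17) outside
  → clear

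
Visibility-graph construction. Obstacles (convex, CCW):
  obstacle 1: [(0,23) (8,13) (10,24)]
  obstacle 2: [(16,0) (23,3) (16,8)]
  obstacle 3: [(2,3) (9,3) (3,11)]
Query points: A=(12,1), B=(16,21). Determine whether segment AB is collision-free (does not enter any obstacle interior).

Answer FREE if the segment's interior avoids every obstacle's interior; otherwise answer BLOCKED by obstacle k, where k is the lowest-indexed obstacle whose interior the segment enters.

FREE

Obstacle 1 [(0,23) (8,13) (10,24)]:
  edge (0,23)–(8,13): clear
  edge (8,13)–(10,24): clear
  edge (10,24)–(0,23): clear
  midpoint (14,11) outside
  → clear
Obstacle 2 [(16,0) (23,3) (16,8)]:
  edge (16,0)–(23,3): clear
  edge (23,3)–(16,8): clear
  edge (16,8)–(16,0): clear
  midpoint (14,11) outside
  → clear
Obstacle 3 [(2,3) (9,3) (3,11)]:
  edge (2,3)–(9,3): clear
  edge (9,3)–(3,11): clear
  edge (3,11)–(2,3): clear
  midpoint (14,11) outside
  → clear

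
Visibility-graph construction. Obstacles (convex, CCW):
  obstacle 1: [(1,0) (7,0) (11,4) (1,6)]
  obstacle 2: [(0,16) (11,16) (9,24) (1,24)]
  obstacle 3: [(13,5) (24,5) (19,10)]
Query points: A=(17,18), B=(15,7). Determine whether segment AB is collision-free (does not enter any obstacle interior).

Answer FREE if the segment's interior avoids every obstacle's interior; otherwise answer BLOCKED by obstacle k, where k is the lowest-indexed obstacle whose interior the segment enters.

FREE

Obstacle 1 [(1,0) (7,0) (11,4) (1,6)]:
  edge (1,0)–(7,0): clear
  edge (7,0)–(11,4): clear
  edge (11,4)–(1,6): clear
  edge (1,6)–(1,0): clear
  midpoint (16,25/2) outside
  → clear
Obstacle 2 [(0,16) (11,16) (9,24) (1,24)]:
  edge (0,16)–(11,16): clear
  edge (11,16)–(9,24): clear
  edge (9,24)–(1,24): clear
  edge (1,24)–(0,16): clear
  midpoint (16,25/2) outside
  → clear
Obstacle 3 [(13,5) (24,5) (19,10)]:
  edge (13,5)–(24,5): clear
  edge (24,5)–(19,10): clear
  edge (19,10)–(13,5): clear
  midpoint (16,25/2) outside
  → clear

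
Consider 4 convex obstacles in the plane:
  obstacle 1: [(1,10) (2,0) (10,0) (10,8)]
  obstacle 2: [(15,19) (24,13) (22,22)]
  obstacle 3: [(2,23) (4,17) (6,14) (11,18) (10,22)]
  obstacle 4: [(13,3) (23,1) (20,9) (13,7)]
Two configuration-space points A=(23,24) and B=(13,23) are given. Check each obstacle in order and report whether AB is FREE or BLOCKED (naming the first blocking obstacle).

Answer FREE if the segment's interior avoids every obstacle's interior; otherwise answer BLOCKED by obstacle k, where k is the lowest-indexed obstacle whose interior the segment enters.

FREE

Obstacle 1 [(1,10) (2,0) (10,0) (10,8)]:
  edge (1,10)–(2,0): clear
  edge (2,0)–(10,0): clear
  edge (10,0)–(10,8): clear
  edge (10,8)–(1,10): clear
  midpoint (18,47/2) outside
  → clear
Obstacle 2 [(15,19) (24,13) (22,22)]:
  edge (15,19)–(24,13): clear
  edge (24,13)–(22,22): clear
  edge (22,22)–(15,19): clear
  midpoint (18,47/2) outside
  → clear
Obstacle 3 [(2,23) (4,17) (6,14) (11,18) (10,22)]:
  edge (2,23)–(4,17): clear
  edge (4,17)–(6,14): clear
  edge (6,14)–(11,18): clear
  edge (11,18)–(10,22): clear
  edge (10,22)–(2,23): clear
  midpoint (18,47/2) outside
  → clear
Obstacle 4 [(13,3) (23,1) (20,9) (13,7)]:
  edge (13,3)–(23,1): clear
  edge (23,1)–(20,9): clear
  edge (20,9)–(13,7): clear
  edge (13,7)–(13,3): clear
  midpoint (18,47/2) outside
  → clear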